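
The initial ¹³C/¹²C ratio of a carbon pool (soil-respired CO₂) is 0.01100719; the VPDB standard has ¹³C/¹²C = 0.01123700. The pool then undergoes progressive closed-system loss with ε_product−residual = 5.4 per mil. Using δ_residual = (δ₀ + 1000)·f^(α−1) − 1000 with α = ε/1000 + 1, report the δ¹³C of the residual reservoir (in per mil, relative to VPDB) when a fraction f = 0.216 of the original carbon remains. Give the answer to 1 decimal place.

-28.5 per mil

δ₀ = (0.01100719/0.01123700 − 1)×1000 = (0.979549 − 1)×1000 = -20.451 per mil
α − 1 = ε/1000 = 0.0054
f^(α−1) = 0.216^(0.0054) = 0.991759
δ_res = (-20.451 + 1000) × 0.991759 − 1000 = 971.476 − 1000 = -28.52 per mil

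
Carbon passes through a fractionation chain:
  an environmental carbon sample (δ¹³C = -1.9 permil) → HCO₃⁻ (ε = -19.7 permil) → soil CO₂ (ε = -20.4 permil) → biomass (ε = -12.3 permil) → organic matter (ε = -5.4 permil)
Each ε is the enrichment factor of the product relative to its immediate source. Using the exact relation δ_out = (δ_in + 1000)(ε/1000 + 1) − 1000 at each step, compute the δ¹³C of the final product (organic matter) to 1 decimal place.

step 1: δ = (-1.90 + 1000)·(-19.7/1000 + 1) − 1000 = -21.56 permil
step 2: δ = (-21.56 + 1000)·(-20.4/1000 + 1) − 1000 = -41.52 permil
step 3: δ = (-41.52 + 1000)·(-12.3/1000 + 1) − 1000 = -53.31 permil
step 4: δ = (-53.31 + 1000)·(-5.4/1000 + 1) − 1000 = -58.42 permil

-58.4 permil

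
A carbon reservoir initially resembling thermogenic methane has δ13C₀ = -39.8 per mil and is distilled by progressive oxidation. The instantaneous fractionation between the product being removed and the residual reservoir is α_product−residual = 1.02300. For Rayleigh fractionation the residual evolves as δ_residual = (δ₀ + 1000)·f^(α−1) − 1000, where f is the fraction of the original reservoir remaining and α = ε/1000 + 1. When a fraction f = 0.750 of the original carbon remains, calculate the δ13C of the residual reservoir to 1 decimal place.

Rayleigh residual: δ_res = (δ₀ + 1000)·f^(α−1) − 1000
α − 1 = 0.02300
f^(α−1) = 0.750^(0.02300) = 0.993405
δ_res = (-39.8 + 1000) × 0.993405 − 1000 = 953.868 − 1000 = -46.13 per mil

-46.1 per mil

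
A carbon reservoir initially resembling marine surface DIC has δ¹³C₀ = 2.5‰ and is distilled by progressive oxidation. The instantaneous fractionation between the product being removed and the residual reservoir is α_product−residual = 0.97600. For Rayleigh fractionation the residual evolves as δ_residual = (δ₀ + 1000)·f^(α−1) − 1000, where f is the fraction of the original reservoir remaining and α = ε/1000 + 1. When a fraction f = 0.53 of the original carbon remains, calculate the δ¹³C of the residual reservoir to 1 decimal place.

Rayleigh residual: δ_res = (δ₀ + 1000)·f^(α−1) − 1000
α − 1 = -0.02400
f^(α−1) = 0.53^(-0.02400) = 1.015354
δ_res = (2.5 + 1000) × 1.015354 − 1000 = 1017.892 − 1000 = 17.89‰

17.9‰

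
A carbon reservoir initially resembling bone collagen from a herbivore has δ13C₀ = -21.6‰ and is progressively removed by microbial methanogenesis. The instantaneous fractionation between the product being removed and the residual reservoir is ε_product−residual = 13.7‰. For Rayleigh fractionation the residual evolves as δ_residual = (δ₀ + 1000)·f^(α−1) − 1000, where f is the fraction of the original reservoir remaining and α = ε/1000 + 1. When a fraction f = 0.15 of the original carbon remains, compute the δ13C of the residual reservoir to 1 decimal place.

Rayleigh residual: δ_res = (δ₀ + 1000)·f^(α−1) − 1000
α = ε/1000 + 1 = 1.01370, so α − 1 = 0.01370
f^(α−1) = 0.15^(0.01370) = 0.974344
δ_res = (-21.6 + 1000) × 0.974344 − 1000 = 953.298 − 1000 = -46.70‰

-46.7‰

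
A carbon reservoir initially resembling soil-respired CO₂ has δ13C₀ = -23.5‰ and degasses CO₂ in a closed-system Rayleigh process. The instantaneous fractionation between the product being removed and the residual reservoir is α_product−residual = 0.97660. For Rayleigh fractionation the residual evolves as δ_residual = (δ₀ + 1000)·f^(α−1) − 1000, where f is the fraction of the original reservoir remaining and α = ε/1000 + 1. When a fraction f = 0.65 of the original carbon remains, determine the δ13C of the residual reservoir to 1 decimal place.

-13.6‰

Rayleigh residual: δ_res = (δ₀ + 1000)·f^(α−1) − 1000
α − 1 = -0.02340
f^(α−1) = 0.65^(-0.02340) = 1.010131
δ_res = (-23.5 + 1000) × 1.010131 − 1000 = 986.393 − 1000 = -13.61‰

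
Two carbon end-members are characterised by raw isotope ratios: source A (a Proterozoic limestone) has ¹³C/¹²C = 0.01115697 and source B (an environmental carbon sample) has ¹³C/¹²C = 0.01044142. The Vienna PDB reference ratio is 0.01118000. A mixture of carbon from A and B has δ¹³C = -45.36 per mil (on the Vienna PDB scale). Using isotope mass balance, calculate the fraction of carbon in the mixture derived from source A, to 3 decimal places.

δ_A = (0.01115697/0.01118000 − 1)×1000 = (0.997940 − 1)×1000 = -2.060 per mil
δ_B = (0.01044142/0.01118000 − 1)×1000 = (0.933937 − 1)×1000 = -66.063 per mil
f_A = (δ_mix − δ_B)/(δ_A − δ_B) = (-45.36 − (-66.063))/(-2.060 − (-66.063))
f_A = 20.703 / 64.003 = 0.3235

0.323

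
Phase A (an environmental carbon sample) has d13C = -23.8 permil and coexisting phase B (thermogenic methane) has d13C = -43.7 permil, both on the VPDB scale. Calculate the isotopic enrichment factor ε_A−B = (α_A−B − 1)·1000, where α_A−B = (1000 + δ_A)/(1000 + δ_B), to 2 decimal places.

20.81 permil

α_A−B = (1000 + -23.8) / (1000 + -43.7) = 976.2 / 956.3 = 1.020809
ε_A−B = (1.020809 − 1) × 1000 = 20.809 permil
(The approximation ε ≈ δ_A − δ_B would give 19.9 permil.)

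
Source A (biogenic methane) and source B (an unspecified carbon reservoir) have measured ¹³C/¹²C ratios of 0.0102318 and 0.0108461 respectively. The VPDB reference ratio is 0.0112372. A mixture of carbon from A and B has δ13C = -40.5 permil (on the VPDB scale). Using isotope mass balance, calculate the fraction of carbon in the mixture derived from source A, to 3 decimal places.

0.104

δ_A = (0.0102318/0.0112372 − 1)×1000 = (0.910529 − 1)×1000 = -89.471 permil
δ_B = (0.0108461/0.0112372 − 1)×1000 = (0.965196 − 1)×1000 = -34.804 permil
f_A = (δ_mix − δ_B)/(δ_A − δ_B) = (-40.5 − (-34.804))/(-89.471 − (-34.804))
f_A = -5.696 / -54.667 = 0.1042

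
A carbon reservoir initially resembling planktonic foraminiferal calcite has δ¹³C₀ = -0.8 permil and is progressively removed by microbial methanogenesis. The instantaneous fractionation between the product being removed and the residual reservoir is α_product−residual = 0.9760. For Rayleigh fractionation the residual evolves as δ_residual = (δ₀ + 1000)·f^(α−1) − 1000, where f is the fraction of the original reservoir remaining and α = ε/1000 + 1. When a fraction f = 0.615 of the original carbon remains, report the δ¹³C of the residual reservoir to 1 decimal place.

Rayleigh residual: δ_res = (δ₀ + 1000)·f^(α−1) − 1000
α − 1 = -0.02400
f^(α−1) = 0.615^(-0.02400) = 1.011736
δ_res = (-0.8 + 1000) × 1.011736 − 1000 = 1010.926 − 1000 = 10.93 permil

10.9 permil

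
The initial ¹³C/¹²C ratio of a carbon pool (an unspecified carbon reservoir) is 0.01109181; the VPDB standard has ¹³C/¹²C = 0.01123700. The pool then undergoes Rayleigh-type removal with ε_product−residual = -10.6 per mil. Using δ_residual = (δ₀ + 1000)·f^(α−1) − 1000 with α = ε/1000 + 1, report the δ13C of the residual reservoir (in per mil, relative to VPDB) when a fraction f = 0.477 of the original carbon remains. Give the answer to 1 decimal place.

δ₀ = (0.01109181/0.01123700 − 1)×1000 = (0.987079 − 1)×1000 = -12.921 per mil
α − 1 = ε/1000 = -0.0106
f^(α−1) = 0.477^(-0.0106) = 1.007877
δ_res = (-12.921 + 1000) × 1.007877 − 1000 = 994.855 − 1000 = -5.15 per mil

-5.1 per mil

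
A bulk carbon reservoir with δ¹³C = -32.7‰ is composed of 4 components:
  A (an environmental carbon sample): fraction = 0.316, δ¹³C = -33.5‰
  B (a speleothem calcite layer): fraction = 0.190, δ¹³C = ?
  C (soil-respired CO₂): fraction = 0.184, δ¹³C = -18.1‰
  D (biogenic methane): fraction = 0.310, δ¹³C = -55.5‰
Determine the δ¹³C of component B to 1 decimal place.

-8.3‰

Isotope mass balance: δ_bulk = Σ fᵢ·δᵢ.
-32.7 = 0.316×(-33.5) + 0.190×δ_B + 0.184×(-18.1) + 0.310×(-55.5)
0.190·δ_B = -32.7 − (-31.121) = -1.579
δ_B = -1.579 / 0.190 = -8.31‰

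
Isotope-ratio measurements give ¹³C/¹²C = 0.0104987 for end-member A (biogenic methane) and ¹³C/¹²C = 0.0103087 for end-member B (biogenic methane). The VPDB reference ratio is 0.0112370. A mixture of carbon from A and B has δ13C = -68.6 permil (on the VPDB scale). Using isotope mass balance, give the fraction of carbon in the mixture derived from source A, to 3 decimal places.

δ_A = (0.0104987/0.0112370 − 1)×1000 = (0.934297 − 1)×1000 = -65.703 permil
δ_B = (0.0103087/0.0112370 − 1)×1000 = (0.917389 − 1)×1000 = -82.611 permil
f_A = (δ_mix − δ_B)/(δ_A − δ_B) = (-68.6 − (-82.611))/(-65.703 − (-82.611))
f_A = 14.011 / 16.908 = 0.8286

0.829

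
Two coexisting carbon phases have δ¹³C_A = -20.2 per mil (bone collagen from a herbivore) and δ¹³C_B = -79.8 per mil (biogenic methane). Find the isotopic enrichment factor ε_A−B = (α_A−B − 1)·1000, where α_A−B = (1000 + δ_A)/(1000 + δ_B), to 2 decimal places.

64.77 per mil

α_A−B = (1000 + -20.2) / (1000 + -79.8) = 979.8 / 920.2 = 1.064769
ε_A−B = (1.064769 − 1) × 1000 = 64.769 per mil
(The approximation ε ≈ δ_A − δ_B would give 59.6 per mil.)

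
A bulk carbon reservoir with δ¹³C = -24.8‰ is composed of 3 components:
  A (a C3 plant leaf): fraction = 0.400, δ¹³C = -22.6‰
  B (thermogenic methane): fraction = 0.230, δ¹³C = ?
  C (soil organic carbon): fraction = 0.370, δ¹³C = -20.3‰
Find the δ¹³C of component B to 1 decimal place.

-35.9‰

Isotope mass balance: δ_bulk = Σ fᵢ·δᵢ.
-24.8 = 0.400×(-22.6) + 0.230×δ_B + 0.370×(-20.3)
0.230·δ_B = -24.8 − (-16.551) = -8.249
δ_B = -8.249 / 0.230 = -35.87‰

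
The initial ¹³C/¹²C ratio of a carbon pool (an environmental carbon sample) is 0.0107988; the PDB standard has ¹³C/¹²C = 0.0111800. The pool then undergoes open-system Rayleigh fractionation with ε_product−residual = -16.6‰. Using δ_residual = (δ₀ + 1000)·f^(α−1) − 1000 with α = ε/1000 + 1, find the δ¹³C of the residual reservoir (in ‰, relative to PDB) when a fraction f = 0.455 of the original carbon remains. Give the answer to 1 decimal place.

δ₀ = (0.0107988/0.0111800 − 1)×1000 = (0.965903 − 1)×1000 = -34.097‰
α − 1 = ε/1000 = -0.0166
f^(α−1) = 0.455^(-0.0166) = 1.013158
δ_res = (-34.097 + 1000) × 1.013158 − 1000 = 978.612 − 1000 = -21.39‰

-21.4‰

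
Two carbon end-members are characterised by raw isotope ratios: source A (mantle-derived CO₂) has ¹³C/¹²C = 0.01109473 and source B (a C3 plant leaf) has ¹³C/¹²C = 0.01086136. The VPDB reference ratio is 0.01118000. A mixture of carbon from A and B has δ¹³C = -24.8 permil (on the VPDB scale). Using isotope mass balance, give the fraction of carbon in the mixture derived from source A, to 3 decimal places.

0.177

δ_A = (0.01109473/0.01118000 − 1)×1000 = (0.992373 − 1)×1000 = -7.627 permil
δ_B = (0.01086136/0.01118000 − 1)×1000 = (0.971499 − 1)×1000 = -28.501 permil
f_A = (δ_mix − δ_B)/(δ_A − δ_B) = (-24.8 − (-28.501))/(-7.627 − (-28.501))
f_A = 3.701 / 20.874 = 0.1773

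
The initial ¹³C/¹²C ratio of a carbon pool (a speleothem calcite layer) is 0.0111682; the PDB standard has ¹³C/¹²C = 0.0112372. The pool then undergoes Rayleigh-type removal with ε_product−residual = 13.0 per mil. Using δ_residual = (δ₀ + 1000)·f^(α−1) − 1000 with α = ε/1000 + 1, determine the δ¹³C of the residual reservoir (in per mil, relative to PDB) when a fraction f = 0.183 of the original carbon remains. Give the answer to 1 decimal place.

-27.8 per mil

δ₀ = (0.0111682/0.0112372 − 1)×1000 = (0.993860 − 1)×1000 = -6.140 per mil
α − 1 = ε/1000 = 0.0130
f^(α−1) = 0.183^(0.0130) = 0.978164
δ_res = (-6.140 + 1000) × 0.978164 − 1000 = 972.158 − 1000 = -27.84 per mil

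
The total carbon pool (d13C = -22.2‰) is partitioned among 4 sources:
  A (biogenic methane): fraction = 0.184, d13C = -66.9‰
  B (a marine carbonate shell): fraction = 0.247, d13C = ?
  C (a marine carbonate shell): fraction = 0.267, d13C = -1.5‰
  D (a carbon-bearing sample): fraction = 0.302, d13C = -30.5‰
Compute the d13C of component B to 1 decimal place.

-1.1‰

Isotope mass balance: δ_bulk = Σ fᵢ·δᵢ.
-22.2 = 0.184×(-66.9) + 0.247×δ_B + 0.267×(-1.5) + 0.302×(-30.5)
0.247·δ_B = -22.2 − (-21.921) = -0.279
δ_B = -0.279 / 0.247 = -1.13‰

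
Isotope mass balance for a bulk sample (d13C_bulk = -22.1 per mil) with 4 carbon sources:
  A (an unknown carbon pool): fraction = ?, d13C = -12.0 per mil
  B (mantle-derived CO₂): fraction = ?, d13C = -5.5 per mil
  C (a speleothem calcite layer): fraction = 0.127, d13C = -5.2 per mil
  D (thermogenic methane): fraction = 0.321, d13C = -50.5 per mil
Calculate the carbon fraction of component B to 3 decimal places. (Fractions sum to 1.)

Let f_B and f_A be the unknown fractions; fractions sum to 1 so f_B + f_A = 0.552.
Mass balance: Σ fᵢ·δᵢ = δ_bulk ⇒ f_B·(-5.5) + f_A·(-12.0) = -22.1 − (-16.871) = -5.229
Substitute f_A = 0.552 − f_B:
f_B·(-5.5 − -12.0) = -5.229 − 0.552×(-12.0) = 1.395
f_B = 1.395 / 6.5 = 0.2146

0.215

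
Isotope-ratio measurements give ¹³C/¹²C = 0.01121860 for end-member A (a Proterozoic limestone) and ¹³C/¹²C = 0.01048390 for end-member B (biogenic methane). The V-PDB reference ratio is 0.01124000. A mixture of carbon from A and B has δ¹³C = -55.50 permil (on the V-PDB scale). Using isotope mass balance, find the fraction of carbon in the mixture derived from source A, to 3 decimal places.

δ_A = (0.01121860/0.01124000 − 1)×1000 = (0.998096 − 1)×1000 = -1.904 permil
δ_B = (0.01048390/0.01124000 − 1)×1000 = (0.932731 − 1)×1000 = -67.269 permil
f_A = (δ_mix − δ_B)/(δ_A − δ_B) = (-55.50 − (-67.269))/(-1.904 − (-67.269))
f_A = 11.769 / 65.365 = 0.1800

0.180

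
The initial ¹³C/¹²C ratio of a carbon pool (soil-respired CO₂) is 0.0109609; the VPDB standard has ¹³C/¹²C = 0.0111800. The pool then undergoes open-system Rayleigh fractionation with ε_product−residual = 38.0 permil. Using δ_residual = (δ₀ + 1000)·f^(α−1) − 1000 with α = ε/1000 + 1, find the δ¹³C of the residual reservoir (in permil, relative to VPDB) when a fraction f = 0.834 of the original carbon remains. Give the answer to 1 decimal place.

δ₀ = (0.0109609/0.0111800 − 1)×1000 = (0.980403 − 1)×1000 = -19.597 permil
α − 1 = ε/1000 = 0.0380
f^(α−1) = 0.834^(0.0380) = 0.993126
δ_res = (-19.597 + 1000) × 0.993126 − 1000 = 973.663 − 1000 = -26.34 permil

-26.3 permil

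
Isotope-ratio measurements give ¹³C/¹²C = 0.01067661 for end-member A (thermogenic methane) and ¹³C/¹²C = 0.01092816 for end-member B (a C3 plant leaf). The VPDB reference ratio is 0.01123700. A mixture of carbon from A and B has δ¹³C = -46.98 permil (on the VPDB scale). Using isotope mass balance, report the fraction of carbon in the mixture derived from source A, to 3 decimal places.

0.871

δ_A = (0.01067661/0.01123700 − 1)×1000 = (0.950130 − 1)×1000 = -49.870 permil
δ_B = (0.01092816/0.01123700 − 1)×1000 = (0.972516 − 1)×1000 = -27.484 permil
f_A = (δ_mix − δ_B)/(δ_A − δ_B) = (-46.98 − (-27.484))/(-49.870 − (-27.484))
f_A = -19.496 / -22.386 = 0.8709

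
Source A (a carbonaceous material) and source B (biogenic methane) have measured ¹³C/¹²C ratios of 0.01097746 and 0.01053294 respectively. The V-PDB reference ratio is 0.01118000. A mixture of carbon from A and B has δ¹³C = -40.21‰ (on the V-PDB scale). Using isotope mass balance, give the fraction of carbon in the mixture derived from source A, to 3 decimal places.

0.444

δ_A = (0.01097746/0.01118000 − 1)×1000 = (0.981884 − 1)×1000 = -18.116‰
δ_B = (0.01053294/0.01118000 − 1)×1000 = (0.942123 − 1)×1000 = -57.877‰
f_A = (δ_mix − δ_B)/(δ_A − δ_B) = (-40.21 − (-57.877))/(-18.116 − (-57.877))
f_A = 17.667 / 39.760 = 0.4443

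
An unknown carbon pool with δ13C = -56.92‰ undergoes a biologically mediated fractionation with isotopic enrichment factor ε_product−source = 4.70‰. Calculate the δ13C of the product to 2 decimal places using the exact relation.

-52.49‰

Exactly, δ_product = (δ_source + 1000)·(ε/1000 + 1) − 1000.
δ_product = (-56.92 + 1000) × (4.70/1000 + 1) − 1000
δ_product = -52.488‰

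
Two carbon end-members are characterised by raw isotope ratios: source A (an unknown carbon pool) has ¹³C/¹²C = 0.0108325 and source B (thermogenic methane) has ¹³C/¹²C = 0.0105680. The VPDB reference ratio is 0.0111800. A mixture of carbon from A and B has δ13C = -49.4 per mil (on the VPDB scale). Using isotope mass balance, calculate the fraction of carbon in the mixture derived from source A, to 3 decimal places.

0.226

δ_A = (0.0108325/0.0111800 − 1)×1000 = (0.968918 − 1)×1000 = -31.082 per mil
δ_B = (0.0105680/0.0111800 − 1)×1000 = (0.945259 − 1)×1000 = -54.741 per mil
f_A = (δ_mix − δ_B)/(δ_A − δ_B) = (-49.4 − (-54.741))/(-31.082 − (-54.741))
f_A = 5.341 / 23.658 = 0.2257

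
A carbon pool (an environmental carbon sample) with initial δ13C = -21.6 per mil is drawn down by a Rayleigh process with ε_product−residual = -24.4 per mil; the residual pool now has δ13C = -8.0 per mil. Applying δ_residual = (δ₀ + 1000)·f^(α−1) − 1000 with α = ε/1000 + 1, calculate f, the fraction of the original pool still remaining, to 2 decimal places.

0.57

α − 1 = ε/1000 = -0.0244
(δ_res + 1000)/(δ₀ + 1000) = (-8.0 + 1000)/(-21.6 + 1000) = 992.0/978.4 = 1.013900
f = 1.013900^(1/-0.0244) = exp(ln(1.013900)/-0.0244) = exp(0.01380/-0.0244)
f = exp(-0.5658) = 0.5679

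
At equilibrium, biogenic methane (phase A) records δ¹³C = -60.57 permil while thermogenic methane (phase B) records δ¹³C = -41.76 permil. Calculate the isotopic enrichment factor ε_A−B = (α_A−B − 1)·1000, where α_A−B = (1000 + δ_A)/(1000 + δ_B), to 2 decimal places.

-19.63 permil

α_A−B = (1000 + -60.57) / (1000 + -41.76) = 939.43 / 958.24 = 0.980370
ε_A−B = (0.980370 − 1) × 1000 = -19.630 permil
(The approximation ε ≈ δ_A − δ_B would give -18.81 permil.)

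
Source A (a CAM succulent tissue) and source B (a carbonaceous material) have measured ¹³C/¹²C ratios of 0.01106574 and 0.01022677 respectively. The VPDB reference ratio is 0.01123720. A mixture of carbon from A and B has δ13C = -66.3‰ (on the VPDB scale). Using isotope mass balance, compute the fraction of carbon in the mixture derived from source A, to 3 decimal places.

0.316

δ_A = (0.01106574/0.01123720 − 1)×1000 = (0.984742 − 1)×1000 = -15.258‰
δ_B = (0.01022677/0.01123720 − 1)×1000 = (0.910082 − 1)×1000 = -89.918‰
f_A = (δ_mix − δ_B)/(δ_A − δ_B) = (-66.3 − (-89.918))/(-15.258 − (-89.918))
f_A = 23.618 / 74.660 = 0.3163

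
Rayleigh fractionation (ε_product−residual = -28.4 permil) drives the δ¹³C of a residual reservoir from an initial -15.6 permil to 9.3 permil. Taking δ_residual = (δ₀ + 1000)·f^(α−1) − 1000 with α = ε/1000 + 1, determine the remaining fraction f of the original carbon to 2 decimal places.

α − 1 = ε/1000 = -0.0284
(δ_res + 1000)/(δ₀ + 1000) = (9.3 + 1000)/(-15.6 + 1000) = 1009.3/984.4 = 1.025295
f = 1.025295^(1/-0.0284) = exp(ln(1.025295)/-0.0284) = exp(0.02498/-0.0284)
f = exp(-0.8796) = 0.4150

0.41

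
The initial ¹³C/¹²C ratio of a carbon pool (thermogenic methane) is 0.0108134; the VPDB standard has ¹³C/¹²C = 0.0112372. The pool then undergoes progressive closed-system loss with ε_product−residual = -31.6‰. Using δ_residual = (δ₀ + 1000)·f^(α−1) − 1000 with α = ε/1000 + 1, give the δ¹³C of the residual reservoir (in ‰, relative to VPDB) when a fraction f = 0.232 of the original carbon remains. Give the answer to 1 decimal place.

δ₀ = (0.0108134/0.0112372 − 1)×1000 = (0.962286 − 1)×1000 = -37.714‰
α − 1 = ε/1000 = -0.0316
f^(α−1) = 0.232^(-0.0316) = 1.047251
δ_res = (-37.714 + 1000) × 1.047251 − 1000 = 1007.754 − 1000 = 7.75‰

7.8‰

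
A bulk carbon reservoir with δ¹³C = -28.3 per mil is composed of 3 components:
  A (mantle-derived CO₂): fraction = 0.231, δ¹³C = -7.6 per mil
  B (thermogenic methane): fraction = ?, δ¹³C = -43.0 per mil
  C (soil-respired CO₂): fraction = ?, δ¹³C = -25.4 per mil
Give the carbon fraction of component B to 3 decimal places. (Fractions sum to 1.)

Let f_B and f_C be the unknown fractions; fractions sum to 1 so f_B + f_C = 0.769.
Mass balance: Σ fᵢ·δᵢ = δ_bulk ⇒ f_B·(-43.0) + f_C·(-25.4) = -28.3 − (-1.756) = -26.544
Substitute f_C = 0.769 − f_B:
f_B·(-43.0 − -25.4) = -26.544 − 0.769×(-25.4) = -7.012
f_B = -7.012 / -17.6 = 0.3984

0.398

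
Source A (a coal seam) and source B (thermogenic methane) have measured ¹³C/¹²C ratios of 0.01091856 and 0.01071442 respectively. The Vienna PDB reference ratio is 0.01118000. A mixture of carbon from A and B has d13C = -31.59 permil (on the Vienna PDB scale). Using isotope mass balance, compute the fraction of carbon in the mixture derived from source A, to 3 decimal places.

δ_A = (0.01091856/0.01118000 − 1)×1000 = (0.976615 − 1)×1000 = -23.385 permil
δ_B = (0.01071442/0.01118000 − 1)×1000 = (0.958356 − 1)×1000 = -41.644 permil
f_A = (δ_mix − δ_B)/(δ_A − δ_B) = (-31.59 − (-41.644))/(-23.385 − (-41.644))
f_A = 10.054 / 18.259 = 0.5506

0.551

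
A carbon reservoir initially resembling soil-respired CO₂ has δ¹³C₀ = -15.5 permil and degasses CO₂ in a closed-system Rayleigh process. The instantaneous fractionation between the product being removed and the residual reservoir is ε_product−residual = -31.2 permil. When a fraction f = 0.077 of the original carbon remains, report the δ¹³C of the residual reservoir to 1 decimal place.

66.5 permil

Rayleigh residual: δ_res = (δ₀ + 1000)·f^(α−1) − 1000
α = ε/1000 + 1 = 0.96880, so α − 1 = -0.03120
f^(α−1) = 0.077^(-0.03120) = 1.083282
δ_res = (-15.5 + 1000) × 1.083282 − 1000 = 1066.491 − 1000 = 66.49 permil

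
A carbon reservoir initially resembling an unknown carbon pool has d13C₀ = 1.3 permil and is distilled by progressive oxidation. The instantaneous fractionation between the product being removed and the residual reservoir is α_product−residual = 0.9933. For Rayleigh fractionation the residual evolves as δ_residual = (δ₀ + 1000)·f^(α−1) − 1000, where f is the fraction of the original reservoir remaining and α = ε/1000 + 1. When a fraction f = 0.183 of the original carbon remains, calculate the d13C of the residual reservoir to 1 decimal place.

Rayleigh residual: δ_res = (δ₀ + 1000)·f^(α−1) − 1000
α − 1 = -0.00670
f^(α−1) = 0.183^(-0.00670) = 1.011443
δ_res = (1.3 + 1000) × 1.011443 − 1000 = 1012.758 − 1000 = 12.76 permil

12.8 permil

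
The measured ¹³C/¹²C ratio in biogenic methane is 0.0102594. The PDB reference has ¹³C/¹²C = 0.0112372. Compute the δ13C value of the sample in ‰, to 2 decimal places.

δ13C = (R_sample / R_standard − 1) × 1000
R_sample / R_standard = 0.0102594 / 0.0112372 = 0.912985
δ13C = (0.912985 − 1) × 1000 = -87.015‰

-87.01‰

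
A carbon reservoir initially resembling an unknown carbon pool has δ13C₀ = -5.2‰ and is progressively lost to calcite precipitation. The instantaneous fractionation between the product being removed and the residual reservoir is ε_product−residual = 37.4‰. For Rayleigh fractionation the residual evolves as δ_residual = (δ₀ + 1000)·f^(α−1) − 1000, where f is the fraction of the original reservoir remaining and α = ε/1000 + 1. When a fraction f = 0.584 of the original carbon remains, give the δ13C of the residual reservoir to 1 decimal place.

-25.0‰

Rayleigh residual: δ_res = (δ₀ + 1000)·f^(α−1) − 1000
α = ε/1000 + 1 = 1.03740, so α − 1 = 0.03740
f^(α−1) = 0.584^(0.03740) = 0.980085
δ_res = (-5.2 + 1000) × 0.980085 − 1000 = 974.989 − 1000 = -25.01‰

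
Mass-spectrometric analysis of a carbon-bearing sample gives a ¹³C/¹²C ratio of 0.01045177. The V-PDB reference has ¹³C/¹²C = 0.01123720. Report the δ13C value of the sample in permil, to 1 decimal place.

-69.9 permil

δ13C = (R_sample / R_standard − 1) × 1000
R_sample / R_standard = 0.01045177 / 0.01123720 = 0.930104
δ13C = (0.930104 − 1) × 1000 = -69.90 permil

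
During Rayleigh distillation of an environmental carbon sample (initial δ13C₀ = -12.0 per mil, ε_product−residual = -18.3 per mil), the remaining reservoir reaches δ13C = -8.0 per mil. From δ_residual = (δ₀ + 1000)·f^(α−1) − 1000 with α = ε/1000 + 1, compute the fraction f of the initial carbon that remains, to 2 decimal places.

α − 1 = ε/1000 = -0.0183
(δ_res + 1000)/(δ₀ + 1000) = (-8.0 + 1000)/(-12.0 + 1000) = 992.0/988.0 = 1.004049
f = 1.004049^(1/-0.0183) = exp(ln(1.004049)/-0.0183) = exp(0.00404/-0.0183)
f = exp(-0.2208) = 0.8019

0.80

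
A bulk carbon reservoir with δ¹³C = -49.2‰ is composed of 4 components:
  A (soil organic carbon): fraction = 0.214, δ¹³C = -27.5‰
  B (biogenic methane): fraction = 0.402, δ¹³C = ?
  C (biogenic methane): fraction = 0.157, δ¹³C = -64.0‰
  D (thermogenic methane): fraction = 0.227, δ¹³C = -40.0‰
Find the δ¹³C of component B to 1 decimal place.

-60.2‰

Isotope mass balance: δ_bulk = Σ fᵢ·δᵢ.
-49.2 = 0.214×(-27.5) + 0.402×δ_B + 0.157×(-64.0) + 0.227×(-40.0)
0.402·δ_B = -49.2 − (-25.013) = -24.187
δ_B = -24.187 / 0.402 = -60.17‰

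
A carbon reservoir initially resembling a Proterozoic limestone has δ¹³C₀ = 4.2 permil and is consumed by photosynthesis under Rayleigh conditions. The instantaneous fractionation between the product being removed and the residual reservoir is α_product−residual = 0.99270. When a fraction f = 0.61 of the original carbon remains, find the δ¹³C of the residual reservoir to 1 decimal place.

7.8 permil

Rayleigh residual: δ_res = (δ₀ + 1000)·f^(α−1) − 1000
α − 1 = -0.00730
f^(α−1) = 0.61^(-0.00730) = 1.003615
δ_res = (4.2 + 1000) × 1.003615 − 1000 = 1007.830 − 1000 = 7.83 permil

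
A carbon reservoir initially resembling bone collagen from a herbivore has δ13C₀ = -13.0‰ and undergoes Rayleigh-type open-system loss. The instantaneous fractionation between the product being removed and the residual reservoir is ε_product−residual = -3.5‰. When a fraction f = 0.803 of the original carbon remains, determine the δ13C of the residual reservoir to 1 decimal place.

-12.2‰

Rayleigh residual: δ_res = (δ₀ + 1000)·f^(α−1) − 1000
α = ε/1000 + 1 = 0.99650, so α − 1 = -0.00350
f^(α−1) = 0.803^(-0.00350) = 1.000768
δ_res = (-13.0 + 1000) × 1.000768 − 1000 = 987.758 − 1000 = -12.24‰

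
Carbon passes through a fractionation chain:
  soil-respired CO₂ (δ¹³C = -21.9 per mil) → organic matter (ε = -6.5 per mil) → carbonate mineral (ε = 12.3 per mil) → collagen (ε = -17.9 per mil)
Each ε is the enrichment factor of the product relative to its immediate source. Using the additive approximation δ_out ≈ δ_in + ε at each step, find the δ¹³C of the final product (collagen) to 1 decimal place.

step 1: δ ≈ -21.9 + (-6.5) = -28.4 per mil
step 2: δ ≈ -28.4 + (12.3) = -16.1 per mil
step 3: δ ≈ -16.1 + (-17.9) = -34.0 per mil

-34.0 per mil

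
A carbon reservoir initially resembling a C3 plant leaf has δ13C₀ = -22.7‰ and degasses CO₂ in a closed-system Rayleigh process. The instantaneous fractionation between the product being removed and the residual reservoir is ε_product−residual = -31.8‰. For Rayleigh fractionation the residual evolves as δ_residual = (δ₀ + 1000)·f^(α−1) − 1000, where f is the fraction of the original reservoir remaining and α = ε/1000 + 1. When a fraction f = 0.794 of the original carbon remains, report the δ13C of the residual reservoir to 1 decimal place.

-15.5‰

Rayleigh residual: δ_res = (δ₀ + 1000)·f^(α−1) − 1000
α = ε/1000 + 1 = 0.96820, so α − 1 = -0.03180
f^(α−1) = 0.794^(-0.03180) = 1.007362
δ_res = (-22.7 + 1000) × 1.007362 − 1000 = 984.495 − 1000 = -15.50‰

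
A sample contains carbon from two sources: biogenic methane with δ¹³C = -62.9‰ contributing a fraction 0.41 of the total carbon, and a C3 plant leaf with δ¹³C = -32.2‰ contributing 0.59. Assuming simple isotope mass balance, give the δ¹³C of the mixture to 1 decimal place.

-44.8‰

δ_mix = f_A·δ_A + f_B·δ_B
δ_mix = 0.41 × (-62.9) + 0.59 × (-32.2)
δ_mix = -25.79 + -19.00 = -44.79‰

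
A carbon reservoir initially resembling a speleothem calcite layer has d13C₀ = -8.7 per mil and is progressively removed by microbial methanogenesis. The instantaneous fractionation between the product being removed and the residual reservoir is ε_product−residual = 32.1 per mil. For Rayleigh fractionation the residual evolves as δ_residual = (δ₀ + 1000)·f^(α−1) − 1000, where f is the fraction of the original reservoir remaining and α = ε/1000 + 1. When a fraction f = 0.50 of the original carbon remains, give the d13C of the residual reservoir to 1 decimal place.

Rayleigh residual: δ_res = (δ₀ + 1000)·f^(α−1) − 1000
α = ε/1000 + 1 = 1.03210, so α − 1 = 0.03210
f^(α−1) = 0.50^(0.03210) = 0.977996
δ_res = (-8.7 + 1000) × 0.977996 − 1000 = 969.487 − 1000 = -30.51 per mil

-30.5 per mil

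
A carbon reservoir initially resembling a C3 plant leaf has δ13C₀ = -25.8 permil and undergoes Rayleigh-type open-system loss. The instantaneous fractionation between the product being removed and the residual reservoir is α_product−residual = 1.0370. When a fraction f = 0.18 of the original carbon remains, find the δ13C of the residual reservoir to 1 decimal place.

Rayleigh residual: δ_res = (δ₀ + 1000)·f^(α−1) − 1000
α − 1 = 0.03700
f^(α−1) = 0.18^(0.03700) = 0.938523
δ_res = (-25.8 + 1000) × 0.938523 − 1000 = 914.309 − 1000 = -85.69 permil

-85.7 permil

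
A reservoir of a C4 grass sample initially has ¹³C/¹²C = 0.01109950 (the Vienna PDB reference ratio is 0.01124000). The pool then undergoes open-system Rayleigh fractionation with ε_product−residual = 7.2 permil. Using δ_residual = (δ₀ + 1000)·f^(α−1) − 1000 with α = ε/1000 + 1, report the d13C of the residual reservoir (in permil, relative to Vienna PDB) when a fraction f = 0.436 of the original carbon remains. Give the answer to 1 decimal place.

δ₀ = (0.01109950/0.01124000 − 1)×1000 = (0.987500 − 1)×1000 = -12.500 permil
α − 1 = ε/1000 = 0.0072
f^(α−1) = 0.436^(0.0072) = 0.994041
δ_res = (-12.500 + 1000) × 0.994041 − 1000 = 981.615 − 1000 = -18.38 permil

-18.4 permil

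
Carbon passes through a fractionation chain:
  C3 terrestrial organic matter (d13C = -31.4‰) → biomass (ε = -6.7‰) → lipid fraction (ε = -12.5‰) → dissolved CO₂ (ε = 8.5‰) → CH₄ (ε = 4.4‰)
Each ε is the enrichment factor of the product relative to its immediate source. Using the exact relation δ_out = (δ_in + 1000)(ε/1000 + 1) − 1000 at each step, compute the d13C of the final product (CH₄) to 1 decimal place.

step 1: δ = (-31.40 + 1000)·(-6.7/1000 + 1) − 1000 = -37.89‰
step 2: δ = (-37.89 + 1000)·(-12.5/1000 + 1) − 1000 = -49.92‰
step 3: δ = (-49.92 + 1000)·(8.5/1000 + 1) − 1000 = -41.84‰
step 4: δ = (-41.84 + 1000)·(4.4/1000 + 1) − 1000 = -37.62‰

-37.6‰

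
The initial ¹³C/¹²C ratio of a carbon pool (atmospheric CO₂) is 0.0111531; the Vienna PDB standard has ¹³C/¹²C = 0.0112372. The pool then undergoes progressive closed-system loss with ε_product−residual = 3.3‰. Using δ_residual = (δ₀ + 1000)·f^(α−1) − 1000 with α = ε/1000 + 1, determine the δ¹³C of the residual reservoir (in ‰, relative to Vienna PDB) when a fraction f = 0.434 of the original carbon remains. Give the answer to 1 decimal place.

δ₀ = (0.0111531/0.0112372 − 1)×1000 = (0.992516 − 1)×1000 = -7.484‰
α − 1 = ε/1000 = 0.0033
f^(α−1) = 0.434^(0.0033) = 0.997249
δ_res = (-7.484 + 1000) × 0.997249 − 1000 = 989.786 − 1000 = -10.21‰

-10.2‰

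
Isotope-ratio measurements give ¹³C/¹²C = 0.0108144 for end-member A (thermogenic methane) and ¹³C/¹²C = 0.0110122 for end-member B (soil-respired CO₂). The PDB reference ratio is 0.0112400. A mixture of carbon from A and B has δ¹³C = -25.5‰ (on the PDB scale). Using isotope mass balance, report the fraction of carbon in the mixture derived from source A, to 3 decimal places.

0.297

δ_A = (0.0108144/0.0112400 − 1)×1000 = (0.962135 − 1)×1000 = -37.865‰
δ_B = (0.0110122/0.0112400 − 1)×1000 = (0.979733 − 1)×1000 = -20.267‰
f_A = (δ_mix − δ_B)/(δ_A − δ_B) = (-25.5 − (-20.267))/(-37.865 − (-20.267))
f_A = -5.233 / -17.598 = 0.2974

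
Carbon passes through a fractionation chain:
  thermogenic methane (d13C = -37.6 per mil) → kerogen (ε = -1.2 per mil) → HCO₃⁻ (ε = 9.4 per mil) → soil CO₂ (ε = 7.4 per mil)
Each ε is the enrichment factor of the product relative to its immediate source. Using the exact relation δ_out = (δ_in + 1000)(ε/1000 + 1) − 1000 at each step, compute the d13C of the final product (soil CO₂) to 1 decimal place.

-22.5 per mil

step 1: δ = (-37.60 + 1000)·(-1.2/1000 + 1) − 1000 = -38.75 per mil
step 2: δ = (-38.75 + 1000)·(9.4/1000 + 1) − 1000 = -29.72 per mil
step 3: δ = (-29.72 + 1000)·(7.4/1000 + 1) − 1000 = -22.54 per mil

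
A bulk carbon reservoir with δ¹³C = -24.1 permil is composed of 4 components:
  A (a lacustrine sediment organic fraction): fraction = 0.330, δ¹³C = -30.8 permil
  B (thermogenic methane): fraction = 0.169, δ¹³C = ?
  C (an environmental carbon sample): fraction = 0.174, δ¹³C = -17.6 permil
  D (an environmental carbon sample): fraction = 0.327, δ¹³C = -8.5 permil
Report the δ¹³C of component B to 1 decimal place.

-47.9 permil

Isotope mass balance: δ_bulk = Σ fᵢ·δᵢ.
-24.1 = 0.330×(-30.8) + 0.169×δ_B + 0.174×(-17.6) + 0.327×(-8.5)
0.169·δ_B = -24.1 − (-16.006) = -8.094
δ_B = -8.094 / 0.169 = -47.89 permil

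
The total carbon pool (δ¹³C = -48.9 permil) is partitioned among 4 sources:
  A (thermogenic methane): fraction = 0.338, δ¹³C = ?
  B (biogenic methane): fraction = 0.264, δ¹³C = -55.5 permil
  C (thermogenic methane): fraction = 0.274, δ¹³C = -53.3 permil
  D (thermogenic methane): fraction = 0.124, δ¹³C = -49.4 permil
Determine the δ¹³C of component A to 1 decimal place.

Isotope mass balance: δ_bulk = Σ fᵢ·δᵢ.
-48.9 = 0.338×δ_A + 0.264×(-55.5) + 0.274×(-53.3) + 0.124×(-49.4)
0.338·δ_A = -48.9 − (-35.382) = -13.518
δ_A = -13.518 / 0.338 = -39.99 permil

-40.0 permil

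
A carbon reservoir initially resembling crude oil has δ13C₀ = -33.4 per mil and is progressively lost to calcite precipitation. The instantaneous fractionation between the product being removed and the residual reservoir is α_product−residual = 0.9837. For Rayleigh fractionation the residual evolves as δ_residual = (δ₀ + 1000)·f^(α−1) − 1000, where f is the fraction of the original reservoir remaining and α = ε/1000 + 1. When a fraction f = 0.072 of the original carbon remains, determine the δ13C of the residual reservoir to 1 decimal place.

Rayleigh residual: δ_res = (δ₀ + 1000)·f^(α−1) − 1000
α − 1 = -0.01630
f^(α−1) = 0.072^(-0.01630) = 1.043820
δ_res = (-33.4 + 1000) × 1.043820 − 1000 = 1008.956 − 1000 = 8.96 per mil

9.0 per mil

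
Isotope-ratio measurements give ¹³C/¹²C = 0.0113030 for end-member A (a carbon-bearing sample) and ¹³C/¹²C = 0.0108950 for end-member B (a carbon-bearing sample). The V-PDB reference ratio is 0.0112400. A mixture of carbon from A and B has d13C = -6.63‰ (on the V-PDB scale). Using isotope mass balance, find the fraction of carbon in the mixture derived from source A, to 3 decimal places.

δ_A = (0.0113030/0.0112400 − 1)×1000 = (1.005605 − 1)×1000 = 5.605‰
δ_B = (0.0108950/0.0112400 − 1)×1000 = (0.969306 − 1)×1000 = -30.694‰
f_A = (δ_mix − δ_B)/(δ_A − δ_B) = (-6.63 − (-30.694))/(5.605 − (-30.694))
f_A = 24.064 / 36.299 = 0.6629

0.663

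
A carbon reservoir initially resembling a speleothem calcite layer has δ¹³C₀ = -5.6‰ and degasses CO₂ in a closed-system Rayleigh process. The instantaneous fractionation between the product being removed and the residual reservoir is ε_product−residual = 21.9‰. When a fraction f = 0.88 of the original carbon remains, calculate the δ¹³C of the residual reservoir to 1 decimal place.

-8.4‰

Rayleigh residual: δ_res = (δ₀ + 1000)·f^(α−1) − 1000
α = ε/1000 + 1 = 1.02190, so α − 1 = 0.02190
f^(α−1) = 0.88^(0.02190) = 0.997204
δ_res = (-5.6 + 1000) × 0.997204 − 1000 = 991.620 − 1000 = -8.38‰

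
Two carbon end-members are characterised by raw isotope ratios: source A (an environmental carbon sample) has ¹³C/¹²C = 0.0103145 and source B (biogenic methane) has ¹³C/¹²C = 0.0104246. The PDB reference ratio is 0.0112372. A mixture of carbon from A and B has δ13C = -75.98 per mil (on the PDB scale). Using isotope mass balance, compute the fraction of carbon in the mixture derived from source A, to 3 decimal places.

δ_A = (0.0103145/0.0112372 − 1)×1000 = (0.917889 − 1)×1000 = -82.111 per mil
δ_B = (0.0104246/0.0112372 − 1)×1000 = (0.927687 − 1)×1000 = -72.313 per mil
f_A = (δ_mix − δ_B)/(δ_A − δ_B) = (-75.98 − (-72.313))/(-82.111 − (-72.313))
f_A = -3.667 / -9.798 = 0.3742

0.374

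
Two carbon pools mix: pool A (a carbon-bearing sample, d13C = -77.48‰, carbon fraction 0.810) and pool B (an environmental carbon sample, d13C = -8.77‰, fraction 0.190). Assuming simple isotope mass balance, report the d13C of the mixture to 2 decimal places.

-64.43‰

δ_mix = f_A·δ_A + f_B·δ_B
δ_mix = 0.810 × (-77.48) + 0.190 × (-8.77)
δ_mix = -62.759 + -1.666 = -64.425‰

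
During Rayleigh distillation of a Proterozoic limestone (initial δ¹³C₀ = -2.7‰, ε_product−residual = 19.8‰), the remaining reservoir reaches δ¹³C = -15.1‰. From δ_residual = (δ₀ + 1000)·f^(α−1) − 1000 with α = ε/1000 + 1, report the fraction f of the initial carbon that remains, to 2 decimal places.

0.53

α − 1 = ε/1000 = 0.0198
(δ_res + 1000)/(δ₀ + 1000) = (-15.1 + 1000)/(-2.7 + 1000) = 984.9/997.3 = 0.987566
f = 0.987566^(1/0.0198) = exp(ln(0.987566)/0.0198) = exp(-0.01251/0.0198)
f = exp(-0.6319) = 0.5316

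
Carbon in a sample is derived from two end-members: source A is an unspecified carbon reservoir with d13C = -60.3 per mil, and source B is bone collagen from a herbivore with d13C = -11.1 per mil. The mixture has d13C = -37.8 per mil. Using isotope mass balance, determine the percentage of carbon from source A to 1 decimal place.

54.3%

δ_mix = f_A·δ_A + (1 − f_A)·δ_B  ⇒  f_A = (δ_mix − δ_B)/(δ_A − δ_B)
f_A = (-37.8 − (-11.1)) / (-60.3 − (-11.1))
f_A = -26.7 / -49.2 = 0.5427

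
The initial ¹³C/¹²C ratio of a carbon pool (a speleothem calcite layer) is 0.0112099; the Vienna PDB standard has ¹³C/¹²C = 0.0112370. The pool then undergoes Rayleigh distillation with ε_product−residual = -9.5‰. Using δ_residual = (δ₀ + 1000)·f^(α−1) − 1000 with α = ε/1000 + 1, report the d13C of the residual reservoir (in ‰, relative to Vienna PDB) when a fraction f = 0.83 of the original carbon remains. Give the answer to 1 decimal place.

δ₀ = (0.0112099/0.0112370 − 1)×1000 = (0.997588 − 1)×1000 = -2.412‰
α − 1 = ε/1000 = -0.0095
f^(α−1) = 0.83^(-0.0095) = 1.001772
δ_res = (-2.412 + 1000) × 1.001772 − 1000 = 999.356 − 1000 = -0.64‰

-0.6‰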